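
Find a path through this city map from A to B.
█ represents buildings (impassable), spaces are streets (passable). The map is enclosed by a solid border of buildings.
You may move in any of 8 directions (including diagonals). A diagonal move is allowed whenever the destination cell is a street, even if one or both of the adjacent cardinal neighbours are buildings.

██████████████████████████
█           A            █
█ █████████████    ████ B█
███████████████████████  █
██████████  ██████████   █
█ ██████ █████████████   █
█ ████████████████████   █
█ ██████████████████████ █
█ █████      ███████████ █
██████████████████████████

Finding the shortest path from A to B:
Movement: 8-directional
Path length: 12 steps
Directions: right → right → right → right → right → right → right → right → right → right → right → down-right

Solution:

██████████████████████████
█           A→→→→→→→→→→↘ █
█ █████████████    ████ B█
███████████████████████  █
██████████  ██████████   █
█ ██████ █████████████   █
█ ████████████████████   █
█ ██████████████████████ █
█ █████      ███████████ █
██████████████████████████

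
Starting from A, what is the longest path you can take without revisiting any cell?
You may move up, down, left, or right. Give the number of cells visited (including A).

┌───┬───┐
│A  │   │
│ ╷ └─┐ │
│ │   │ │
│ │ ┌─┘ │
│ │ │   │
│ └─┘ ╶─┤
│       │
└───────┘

Finding longest simple path using DFS:
Start: (0, 0)
Longest path visits 11 cells
Path: A → down → down → down → right → right → up → right → up → up → left

Solution:

┌───┬───┐
│A  │B ↰│
│ ╷ └─┐ │
│↓│   │↑│
│ │ ┌─┘ │
│↓│ │↱ ↑│
│ └─┘ ╶─┤
│↳ → ↑  │
└───────┘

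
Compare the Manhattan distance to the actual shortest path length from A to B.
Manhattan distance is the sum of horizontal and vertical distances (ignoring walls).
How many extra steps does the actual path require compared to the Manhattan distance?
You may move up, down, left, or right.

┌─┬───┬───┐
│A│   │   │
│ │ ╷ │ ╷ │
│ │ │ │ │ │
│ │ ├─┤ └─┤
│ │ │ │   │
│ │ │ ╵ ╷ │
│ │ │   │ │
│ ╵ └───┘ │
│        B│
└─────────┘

Manhattan distance: |4 - 0| + |4 - 0| = 8
Actual path length: 8
Extra steps: 8 - 8 = 0

Solution:

┌─┬───┬───┐
│A│   │   │
│ │ ╷ │ ╷ │
│↓│ │ │ │ │
│ │ ├─┤ └─┤
│↓│ │ │   │
│ │ │ ╵ ╷ │
│↓│ │   │ │
│ ╵ └───┘ │
│↳ → → → B│
└─────────┘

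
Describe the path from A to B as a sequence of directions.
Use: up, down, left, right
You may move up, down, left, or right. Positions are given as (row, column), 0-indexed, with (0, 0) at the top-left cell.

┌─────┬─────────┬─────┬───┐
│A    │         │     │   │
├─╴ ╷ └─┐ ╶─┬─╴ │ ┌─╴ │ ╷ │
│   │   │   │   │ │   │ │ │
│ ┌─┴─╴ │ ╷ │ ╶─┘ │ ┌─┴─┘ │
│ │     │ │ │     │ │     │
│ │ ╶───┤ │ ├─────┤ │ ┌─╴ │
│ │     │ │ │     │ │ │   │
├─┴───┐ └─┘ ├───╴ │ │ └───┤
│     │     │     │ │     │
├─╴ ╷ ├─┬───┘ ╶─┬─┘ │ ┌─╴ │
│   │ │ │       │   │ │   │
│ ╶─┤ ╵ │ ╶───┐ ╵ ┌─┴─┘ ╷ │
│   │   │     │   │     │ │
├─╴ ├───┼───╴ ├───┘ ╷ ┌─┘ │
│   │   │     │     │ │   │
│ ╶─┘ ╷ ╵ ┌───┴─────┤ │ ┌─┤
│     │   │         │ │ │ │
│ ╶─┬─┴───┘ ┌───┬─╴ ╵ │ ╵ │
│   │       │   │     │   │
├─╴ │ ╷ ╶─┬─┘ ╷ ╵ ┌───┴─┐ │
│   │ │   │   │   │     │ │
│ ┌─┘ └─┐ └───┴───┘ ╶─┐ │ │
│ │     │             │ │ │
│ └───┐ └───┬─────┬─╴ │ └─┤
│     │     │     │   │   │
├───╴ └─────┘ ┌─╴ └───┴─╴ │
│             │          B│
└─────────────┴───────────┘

Finding the path and converting it to directions:
Path through cells: (0,0) → (0,1) → (0,2) → (1,2) → (1,3) → (2,3) → (2,2) → (2,1) → (3,1) → (3,2) → (3,3) → (4,3) → (4,4) → (4,5) → (3,5) → (2,5) → (1,5) → (1,4) → (0,4) → (0,5) → (0,6) → (0,7) → (1,7) → (1,6) → (2,6) → (2,7) → (2,8) → (1,8) → (0,8) → (0,9) → (0,10) → (1,10) → (1,9) → (2,9) → (3,9) → (4,9) → (5,9) → (5,8) → (6,8) → (6,7) → (5,7) → (5,6) → (5,5) → (5,4) → (6,4) → (6,5) → (6,6) → (7,6) → (7,5) → (7,4) → (8,4) → (8,3) → (7,3) → (7,2) → (8,2) → (8,1) → (8,0) → (9,0) → (9,1) → (10,1) → (10,0) → (11,0) → (12,0) → (12,1) → (12,2) → (13,2) → (13,3) → (13,4) → (13,5) → (13,6) → (12,6) → (12,7) → (12,8) → (13,8) → (13,9) → (13,10) → (13,11) → (13,12)
Directions: right, right, down, right, down, left, left, down, right, right, down, right, right, up, up, up, left, up, right, right, right, down, left, down, right, right, up, up, right, right, down, left, down, down, down, down, left, down, left, up, left, left, left, down, right, right, down, left, left, down, left, up, left, down, left, left, down, right, down, left, down, down, right, right, down, right, right, right, right, up, right, right, down, right, right, right, right

Solution:

┌─────┬─────────┬─────┬───┐
│A → ↓│  ↱ → → ↓│↱ → ↓│   │
├─╴ ╷ └─┐ ╶─┬─╴ │ ┌─╴ │ ╷ │
│   │↳ ↓│↑ ↰│↓ ↲│↑│↓ ↲│ │ │
│ ┌─┴─╴ │ ╷ │ ╶─┘ │ ┌─┴─┘ │
│ │↓ ← ↲│ │↑│↳ → ↑│↓│     │
│ │ ╶───┤ │ ├─────┤ │ ┌─╴ │
│ │↳ → ↓│ │↑│     │↓│ │   │
├─┴───┐ └─┘ ├───╴ │ │ └───┤
│     │↳ → ↑│     │↓│     │
├─╴ ╷ ├─┬───┘ ╶─┬─┘ │ ┌─╴ │
│   │ │ │↓ ← ← ↰│↓ ↲│ │   │
│ ╶─┤ ╵ │ ╶───┐ ╵ ┌─┴─┘ ╷ │
│   │   │↳ → ↓│↑ ↲│     │ │
├─╴ ├───┼───╴ ├───┘ ╷ ┌─┘ │
│   │↓ ↰│↓ ← ↲│     │ │   │
│ ╶─┘ ╷ ╵ ┌───┴─────┤ │ ┌─┤
│↓ ← ↲│↑ ↲│         │ │ │ │
│ ╶─┬─┴───┘ ┌───┬─╴ ╵ │ ╵ │
│↳ ↓│       │   │     │   │
├─╴ │ ╷ ╶─┬─┘ ╷ ╵ ┌───┴─┐ │
│↓ ↲│ │   │   │   │     │ │
│ ┌─┘ └─┐ └───┴───┘ ╶─┐ │ │
│↓│     │             │ │ │
│ └───┐ └───┬─────┬─╴ │ └─┤
│↳ → ↓│     │↱ → ↓│   │   │
├───╴ └─────┘ ┌─╴ └───┴─╴ │
│    ↳ → → → ↑│  ↳ → → → B│
└─────────────┴───────────┘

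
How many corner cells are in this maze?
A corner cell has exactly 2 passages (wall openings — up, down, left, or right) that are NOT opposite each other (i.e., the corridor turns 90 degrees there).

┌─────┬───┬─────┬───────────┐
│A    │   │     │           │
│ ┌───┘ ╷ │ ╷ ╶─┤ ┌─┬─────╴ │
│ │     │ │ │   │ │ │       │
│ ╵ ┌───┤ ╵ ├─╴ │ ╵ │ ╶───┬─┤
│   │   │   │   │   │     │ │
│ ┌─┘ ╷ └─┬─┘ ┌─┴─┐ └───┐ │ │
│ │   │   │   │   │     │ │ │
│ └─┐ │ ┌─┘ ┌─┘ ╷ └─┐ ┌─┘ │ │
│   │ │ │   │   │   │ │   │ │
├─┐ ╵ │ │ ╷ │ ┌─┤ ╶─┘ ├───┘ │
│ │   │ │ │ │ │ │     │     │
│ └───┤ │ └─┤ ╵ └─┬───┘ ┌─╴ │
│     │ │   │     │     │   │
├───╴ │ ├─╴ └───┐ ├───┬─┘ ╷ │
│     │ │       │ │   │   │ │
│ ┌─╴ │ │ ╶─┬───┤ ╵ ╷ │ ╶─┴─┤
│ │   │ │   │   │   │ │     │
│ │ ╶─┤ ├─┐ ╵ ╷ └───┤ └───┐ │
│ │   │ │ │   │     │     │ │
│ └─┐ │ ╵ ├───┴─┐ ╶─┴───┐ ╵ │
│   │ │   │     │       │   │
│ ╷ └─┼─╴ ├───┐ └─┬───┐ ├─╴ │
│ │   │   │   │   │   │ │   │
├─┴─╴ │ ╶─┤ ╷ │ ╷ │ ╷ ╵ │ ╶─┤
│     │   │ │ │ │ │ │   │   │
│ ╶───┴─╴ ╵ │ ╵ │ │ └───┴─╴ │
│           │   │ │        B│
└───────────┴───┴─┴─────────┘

Counting corner cells (2 non-opposite passages):
Total corners: 100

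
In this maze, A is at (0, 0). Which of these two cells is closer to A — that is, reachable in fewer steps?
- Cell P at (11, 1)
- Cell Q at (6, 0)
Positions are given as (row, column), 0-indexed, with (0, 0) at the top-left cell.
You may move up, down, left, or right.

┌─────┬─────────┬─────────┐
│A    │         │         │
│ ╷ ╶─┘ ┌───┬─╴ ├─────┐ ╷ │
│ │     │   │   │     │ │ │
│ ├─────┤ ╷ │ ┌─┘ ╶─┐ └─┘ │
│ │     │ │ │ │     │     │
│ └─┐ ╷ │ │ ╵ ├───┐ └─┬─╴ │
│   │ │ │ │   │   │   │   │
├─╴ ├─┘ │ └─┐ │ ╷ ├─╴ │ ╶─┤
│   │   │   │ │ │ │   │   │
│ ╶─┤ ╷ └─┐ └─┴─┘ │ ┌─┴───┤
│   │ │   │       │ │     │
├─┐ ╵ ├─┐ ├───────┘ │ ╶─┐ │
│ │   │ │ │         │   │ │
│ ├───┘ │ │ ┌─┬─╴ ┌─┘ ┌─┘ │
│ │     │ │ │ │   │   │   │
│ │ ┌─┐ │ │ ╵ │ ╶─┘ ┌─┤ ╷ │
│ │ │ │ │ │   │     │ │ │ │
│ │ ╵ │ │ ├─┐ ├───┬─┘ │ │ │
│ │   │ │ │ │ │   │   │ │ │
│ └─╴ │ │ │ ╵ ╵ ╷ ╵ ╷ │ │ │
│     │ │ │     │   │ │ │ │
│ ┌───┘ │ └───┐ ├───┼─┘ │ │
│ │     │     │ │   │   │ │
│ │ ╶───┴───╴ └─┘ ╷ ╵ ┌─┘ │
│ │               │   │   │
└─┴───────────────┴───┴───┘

Shortest path A → P at (11, 1): 30 steps
Shortest path A → Q at (6, 0): 48 steps

P is closer (30 steps vs 48 steps).

Path to P:

┌─────┬─────────┬─────────┐
│A    │         │         │
│ ╷ ╶─┘ ┌───┬─╴ ├─────┐ ╷ │
│↓│     │   │   │     │ │ │
│ ├─────┤ ╷ │ ┌─┘ ╶─┐ └─┘ │
│↓│     │ │ │ │     │     │
│ └─┐ ╷ │ │ ╵ ├───┐ └─┬─╴ │
│↳ ↓│ │ │ │   │   │   │   │
├─╴ ├─┘ │ └─┐ │ ╷ ├─╴ │ ╶─┤
│↓ ↲│↱ ↓│   │ │ │ │   │   │
│ ╶─┤ ╷ └─┐ └─┴─┘ │ ┌─┴───┤
│↳ ↓│↑│↳ ↓│       │ │     │
├─┐ ╵ ├─┐ ├───────┘ │ ╶─┐ │
│ │↳ ↑│ │↓│         │   │ │
│ ├───┘ │ │ ┌─┬─╴ ┌─┘ ┌─┘ │
│ │     │↓│ │ │   │   │   │
│ │ ┌─┐ │ │ ╵ │ ╶─┘ ┌─┤ ╷ │
│ │ │ │ │↓│   │     │ │ │ │
│ │ ╵ │ │ ├─┐ ├───┬─┘ │ │ │
│ │   │ │↓│ │ │   │   │ │ │
│ └─╴ │ │ │ ╵ ╵ ╷ ╵ ╷ │ │ │
│     │ │↓│     │   │ │ │ │
│ ┌───┘ │ └───┐ ├───┼─┘ │ │
│ │P    │↳ → ↓│ │   │   │ │
│ │ ╶───┴───╴ └─┘ ╷ ╵ ┌─┘ │
│ │↑ ← ← ← ← ↲    │   │   │
└─┴───────────────┴───┴───┘

Path to Q:

┌─────┬─────────┬─────────┐
│A    │         │         │
│ ╷ ╶─┘ ┌───┬─╴ ├─────┐ ╷ │
│↓│     │   │   │     │ │ │
│ ├─────┤ ╷ │ ┌─┘ ╶─┐ └─┘ │
│↓│     │ │ │ │     │     │
│ └─┐ ╷ │ │ ╵ ├───┐ └─┬─╴ │
│↳ ↓│ │ │ │   │   │   │   │
├─╴ ├─┘ │ └─┐ │ ╷ ├─╴ │ ╶─┤
│↓ ↲│↱ ↓│   │ │ │ │   │   │
│ ╶─┤ ╷ └─┐ └─┴─┘ │ ┌─┴───┤
│↳ ↓│↑│↳ ↓│       │ │     │
├─┐ ╵ ├─┐ ├───────┘ │ ╶─┐ │
│Q│↳ ↑│ │↓│         │   │ │
│ ├───┘ │ │ ┌─┬─╴ ┌─┘ ┌─┘ │
│↑│↓ ← ↰│↓│ │ │   │   │   │
│ │ ┌─┐ │ │ ╵ │ ╶─┘ ┌─┤ ╷ │
│↑│↓│ │↑│↓│   │     │ │ │ │
│ │ ╵ │ │ ├─┐ ├───┬─┘ │ │ │
│↑│↳ ↓│↑│↓│ │ │   │   │ │ │
│ └─╴ │ │ │ ╵ ╵ ╷ ╵ ╷ │ │ │
│↑ ← ↲│↑│↓│     │   │ │ │ │
│ ┌───┘ │ └───┐ ├───┼─┘ │ │
│ │↱ → ↑│↳ → ↓│ │   │   │ │
│ │ ╶───┴───╴ └─┘ ╷ ╵ ┌─┘ │
│ │↑ ← ← ← ← ↲    │   │   │
└─┴───────────────┴───┴───┘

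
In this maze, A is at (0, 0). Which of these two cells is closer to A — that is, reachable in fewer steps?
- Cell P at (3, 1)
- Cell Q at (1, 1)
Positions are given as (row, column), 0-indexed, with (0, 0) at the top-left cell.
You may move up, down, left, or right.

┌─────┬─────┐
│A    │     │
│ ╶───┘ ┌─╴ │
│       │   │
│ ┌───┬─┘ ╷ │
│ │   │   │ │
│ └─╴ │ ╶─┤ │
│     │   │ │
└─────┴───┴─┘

Shortest path A → P at (3, 1): 4 steps
Shortest path A → Q at (1, 1): 2 steps

Q is closer (2 steps vs 4 steps).

Path to P:

┌─────┬─────┐
│A    │     │
│ ╶───┘ ┌─╴ │
│↓      │   │
│ ┌───┬─┘ ╷ │
│↓│   │   │ │
│ └─╴ │ ╶─┤ │
│↳ P  │   │ │
└─────┴───┴─┘

Path to Q:

┌─────┬─────┐
│A    │     │
│ ╶───┘ ┌─╴ │
│↳ Q    │   │
│ ┌───┬─┘ ╷ │
│ │   │   │ │
│ └─╴ │ ╶─┤ │
│     │   │ │
└─────┴───┴─┘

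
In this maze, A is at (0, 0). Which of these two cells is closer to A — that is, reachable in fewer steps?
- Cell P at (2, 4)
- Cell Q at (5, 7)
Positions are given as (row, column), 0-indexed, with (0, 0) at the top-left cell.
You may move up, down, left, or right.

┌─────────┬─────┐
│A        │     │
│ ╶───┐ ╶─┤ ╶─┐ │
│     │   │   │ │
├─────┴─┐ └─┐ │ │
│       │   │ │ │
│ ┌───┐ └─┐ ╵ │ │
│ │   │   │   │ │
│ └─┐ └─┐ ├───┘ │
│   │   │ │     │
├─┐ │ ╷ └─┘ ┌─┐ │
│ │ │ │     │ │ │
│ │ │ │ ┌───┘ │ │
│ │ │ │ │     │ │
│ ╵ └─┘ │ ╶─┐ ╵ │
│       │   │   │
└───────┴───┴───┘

Shortest path A → P at (2, 4): 6 steps
Shortest path A → Q at (5, 7): 20 steps

P is closer (6 steps vs 20 steps).

Path to P:

┌─────────┬─────┐
│A → → ↓  │     │
│ ╶───┐ ╶─┤ ╶─┐ │
│     │↳ ↓│   │ │
├─────┴─┐ └─┐ │ │
│       │P  │ │ │
│ ┌───┐ └─┐ ╵ │ │
│ │   │   │   │ │
│ └─┐ └─┐ ├───┘ │
│   │   │ │     │
├─┐ │ ╷ └─┘ ┌─┐ │
│ │ │ │     │ │ │
│ │ │ │ ┌───┘ │ │
│ │ │ │ │     │ │
│ ╵ └─┘ │ ╶─┐ ╵ │
│       │   │   │
└───────┴───┴───┘

Path to Q:

┌─────────┬─────┐
│A → → ↓  │↱ → ↓│
│ ╶───┐ ╶─┤ ╶─┐ │
│     │↳ ↓│↑ ↰│↓│
├─────┴─┐ └─┐ │ │
│       │↳ ↓│↑│↓│
│ ┌───┐ └─┐ ╵ │ │
│ │   │   │↳ ↑│↓│
│ └─┐ └─┐ ├───┘ │
│   │   │ │    ↓│
├─┐ │ ╷ └─┘ ┌─┐ │
│ │ │ │     │ │Q│
│ │ │ │ ┌───┘ │ │
│ │ │ │ │     │ │
│ ╵ └─┘ │ ╶─┐ ╵ │
│       │   │   │
└───────┴───┴───┘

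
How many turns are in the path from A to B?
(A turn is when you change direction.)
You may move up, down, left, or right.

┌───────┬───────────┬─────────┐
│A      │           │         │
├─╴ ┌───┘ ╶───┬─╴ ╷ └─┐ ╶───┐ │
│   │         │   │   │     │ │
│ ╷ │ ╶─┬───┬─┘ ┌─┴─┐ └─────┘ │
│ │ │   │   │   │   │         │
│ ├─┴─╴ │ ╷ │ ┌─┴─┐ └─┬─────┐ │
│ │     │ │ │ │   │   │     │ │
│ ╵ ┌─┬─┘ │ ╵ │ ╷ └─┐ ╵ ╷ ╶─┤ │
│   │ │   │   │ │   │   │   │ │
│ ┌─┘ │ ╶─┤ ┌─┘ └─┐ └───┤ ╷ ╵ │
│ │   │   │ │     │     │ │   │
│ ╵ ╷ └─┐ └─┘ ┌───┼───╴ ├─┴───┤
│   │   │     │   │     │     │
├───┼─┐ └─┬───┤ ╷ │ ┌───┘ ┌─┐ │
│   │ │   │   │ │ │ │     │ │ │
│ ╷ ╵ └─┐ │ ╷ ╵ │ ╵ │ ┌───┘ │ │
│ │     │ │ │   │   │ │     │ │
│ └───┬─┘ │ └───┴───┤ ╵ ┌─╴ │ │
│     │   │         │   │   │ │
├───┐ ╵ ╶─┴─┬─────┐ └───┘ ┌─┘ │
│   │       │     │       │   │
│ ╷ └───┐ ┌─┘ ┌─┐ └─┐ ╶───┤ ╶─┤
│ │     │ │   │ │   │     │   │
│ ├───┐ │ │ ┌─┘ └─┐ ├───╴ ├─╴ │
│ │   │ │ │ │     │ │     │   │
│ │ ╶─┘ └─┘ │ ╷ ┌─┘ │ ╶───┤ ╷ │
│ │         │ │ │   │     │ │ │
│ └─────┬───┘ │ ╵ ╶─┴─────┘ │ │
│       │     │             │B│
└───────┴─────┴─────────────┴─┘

Directions: right, down, left, down, down, down, right, up, right, right, up, left, up, right, right, up, right, right, right, right, down, left, down, left, down, down, left, up, up, left, down, down, left, down, right, down, right, right, up, right, up, up, right, down, right, down, right, right, down, left, left, down, down, left, up, up, left, down, down, left, up, left, down, down, right, right, right, right, down, right, right, right, up, right, up, left, left, down, left, up, up, right, right, up, right, right, down, down, down, down, left, down, right, down, down, down
Number of turns: 63

Solution:

┌───────┬───────────┬─────────┐
│A ↓    │↱ → → → ↓  │         │
├─╴ ┌───┘ ╶───┬─╴ ╷ └─┐ ╶───┐ │
│↓ ↲│↱ → ↑    │↓ ↲│   │     │ │
│ ╷ │ ╶─┬───┬─┘ ┌─┴─┐ └─────┘ │
│↓│ │↑ ↰│↓ ↰│↓ ↲│   │         │
│ ├─┴─╴ │ ╷ │ ┌─┴─┐ └─┬─────┐ │
│↓│↱ → ↑│↓│↑│↓│↱ ↓│   │     │ │
│ ╵ ┌─┬─┘ │ ╵ │ ╷ └─┐ ╵ ╷ ╶─┤ │
│↳ ↑│ │↓ ↲│↑ ↲│↑│↳ ↓│   │   │ │
│ ┌─┘ │ ╶─┤ ┌─┘ └─┐ └───┤ ╷ ╵ │
│ │   │↳ ↓│ │↱ ↑  │↳ → ↓│ │   │
│ ╵ ╷ └─┐ └─┘ ┌───┼───╴ ├─┴───┤
│   │   │↳ → ↑│↓ ↰│↓ ← ↲│↱ → ↓│
├───┼─┐ └─┬───┤ ╷ │ ┌───┘ ┌─┐ │
│   │ │   │↓ ↰│↓│↑│↓│↱ → ↑│ │↓│
│ ╷ ╵ └─┐ │ ╷ ╵ │ ╵ │ ┌───┘ │ │
│ │     │ │↓│↑ ↲│↑ ↲│↑│↓ ← ↰│↓│
│ └───┬─┘ │ └───┴───┤ ╵ ┌─╴ │ │
│     │   │↳ → → → ↓│↑ ↲│↱ ↑│↓│
├───┐ ╵ ╶─┴─┬─────┐ └───┘ ┌─┘ │
│   │       │     │↳ → → ↑│↓ ↲│
│ ╷ └───┐ ┌─┘ ┌─┐ └─┐ ╶───┤ ╶─┤
│ │     │ │   │ │   │     │↳ ↓│
│ ├───┐ │ │ ┌─┘ └─┐ ├───╴ ├─╴ │
│ │   │ │ │ │     │ │     │  ↓│
│ │ ╶─┘ └─┘ │ ╷ ┌─┘ │ ╶───┤ ╷ │
│ │         │ │ │   │     │ │↓│
│ └─────┬───┘ │ ╵ ╶─┴─────┘ │ │
│       │     │             │B│
└───────┴─────┴─────────────┴─┘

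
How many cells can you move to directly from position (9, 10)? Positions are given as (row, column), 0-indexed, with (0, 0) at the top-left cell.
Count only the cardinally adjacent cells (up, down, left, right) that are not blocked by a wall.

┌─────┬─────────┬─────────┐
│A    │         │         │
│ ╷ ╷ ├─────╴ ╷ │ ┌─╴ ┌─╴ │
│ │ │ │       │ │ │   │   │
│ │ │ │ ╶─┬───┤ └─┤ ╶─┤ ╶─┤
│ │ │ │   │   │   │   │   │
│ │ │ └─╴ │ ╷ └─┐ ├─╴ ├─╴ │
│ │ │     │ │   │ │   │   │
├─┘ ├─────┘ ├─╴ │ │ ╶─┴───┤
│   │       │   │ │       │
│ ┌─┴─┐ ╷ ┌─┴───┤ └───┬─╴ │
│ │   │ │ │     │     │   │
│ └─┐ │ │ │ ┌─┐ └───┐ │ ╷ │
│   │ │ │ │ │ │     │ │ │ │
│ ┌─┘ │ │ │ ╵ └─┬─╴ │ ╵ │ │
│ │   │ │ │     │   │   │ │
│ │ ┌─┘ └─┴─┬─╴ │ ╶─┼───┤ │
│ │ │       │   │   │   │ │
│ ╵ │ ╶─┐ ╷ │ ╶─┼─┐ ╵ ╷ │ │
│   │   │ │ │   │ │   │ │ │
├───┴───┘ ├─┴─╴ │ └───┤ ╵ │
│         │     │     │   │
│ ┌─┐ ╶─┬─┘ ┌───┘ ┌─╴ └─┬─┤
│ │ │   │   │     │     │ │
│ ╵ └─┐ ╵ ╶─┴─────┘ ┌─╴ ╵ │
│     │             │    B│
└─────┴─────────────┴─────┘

Checking passable neighbors of (9, 10):
Neighbors: (8, 10), (9, 9)
Count: 2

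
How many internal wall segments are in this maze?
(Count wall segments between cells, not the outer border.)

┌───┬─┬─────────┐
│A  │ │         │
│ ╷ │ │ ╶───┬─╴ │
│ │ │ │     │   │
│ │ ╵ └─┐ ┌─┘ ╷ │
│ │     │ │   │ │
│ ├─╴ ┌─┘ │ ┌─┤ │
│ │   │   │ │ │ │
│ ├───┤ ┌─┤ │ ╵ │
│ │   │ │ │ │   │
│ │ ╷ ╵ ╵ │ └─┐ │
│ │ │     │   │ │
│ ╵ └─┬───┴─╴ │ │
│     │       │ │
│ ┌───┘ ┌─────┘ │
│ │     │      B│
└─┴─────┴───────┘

Counting internal wall segments:
Total internal walls: 49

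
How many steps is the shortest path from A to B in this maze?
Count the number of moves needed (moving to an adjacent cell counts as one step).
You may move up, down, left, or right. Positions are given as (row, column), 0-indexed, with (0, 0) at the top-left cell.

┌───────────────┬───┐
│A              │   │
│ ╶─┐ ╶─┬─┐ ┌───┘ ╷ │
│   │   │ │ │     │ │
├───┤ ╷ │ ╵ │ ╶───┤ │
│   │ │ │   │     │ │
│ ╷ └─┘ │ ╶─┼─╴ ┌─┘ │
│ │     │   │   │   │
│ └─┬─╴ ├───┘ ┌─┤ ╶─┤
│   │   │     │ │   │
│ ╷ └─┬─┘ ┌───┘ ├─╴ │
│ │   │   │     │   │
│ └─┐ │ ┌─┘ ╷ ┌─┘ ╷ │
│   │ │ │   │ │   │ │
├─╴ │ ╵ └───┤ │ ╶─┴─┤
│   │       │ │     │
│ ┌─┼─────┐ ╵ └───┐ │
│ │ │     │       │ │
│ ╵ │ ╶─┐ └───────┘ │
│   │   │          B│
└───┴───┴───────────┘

Using BFS to find shortest path:
Start: (0, 0), End: (9, 9)
Path found:
(0,0) → (0,1) → (0,2) → (1,2) → (1,3) → (2,3) → (3,3) → (3,2) → (3,1) → (2,1) → (2,0) → (3,0) → (4,0) → (4,1) → (5,1) → (5,2) → (6,2) → (7,2) → (7,3) → (6,3) → (5,3) → (5,4) → (4,4) → (4,5) → (4,6) → (3,6) → (3,7) → (2,7) → (2,6) → (1,6) → (1,7) → (1,8) → (0,8) → (0,9) → (1,9) → (2,9) → (3,9) → (3,8) → (4,8) → (4,9) → (5,9) → (5,8) → (6,8) → (6,7) → (7,7) → (7,8) → (7,9) → (8,9) → (9,9)
Number of steps: 48

Solution:

┌───────────────┬───┐
│A → ↓          │↱ ↓│
│ ╶─┐ ╶─┬─┐ ┌───┘ ╷ │
│   │↳ ↓│ │ │↱ → ↑│↓│
├───┤ ╷ │ ╵ │ ╶───┤ │
│↓ ↰│ │↓│   │↑ ↰  │↓│
│ ╷ └─┘ │ ╶─┼─╴ ┌─┘ │
│↓│↑ ← ↲│   │↱ ↑│↓ ↲│
│ └─┬─╴ ├───┘ ┌─┤ ╶─┤
│↳ ↓│   │↱ → ↑│ │↳ ↓│
│ ╷ └─┬─┘ ┌───┘ ├─╴ │
│ │↳ ↓│↱ ↑│     │↓ ↲│
│ └─┐ │ ┌─┘ ╷ ┌─┘ ╷ │
│   │↓│↑│   │ │↓ ↲│ │
├─╴ │ ╵ └───┤ │ ╶─┴─┤
│   │↳ ↑    │ │↳ → ↓│
│ ┌─┼─────┐ ╵ └───┐ │
│ │ │     │       │↓│
│ ╵ │ ╶─┐ └───────┘ │
│   │   │          B│
└───┴───┴───────────┘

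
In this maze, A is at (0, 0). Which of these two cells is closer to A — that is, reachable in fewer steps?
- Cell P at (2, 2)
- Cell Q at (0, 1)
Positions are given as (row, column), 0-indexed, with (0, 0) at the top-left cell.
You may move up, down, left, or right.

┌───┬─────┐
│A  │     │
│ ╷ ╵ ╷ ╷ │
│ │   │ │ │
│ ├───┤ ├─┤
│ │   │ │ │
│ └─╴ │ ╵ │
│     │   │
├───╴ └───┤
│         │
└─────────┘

Shortest path A → P at (2, 2): 6 steps
Shortest path A → Q at (0, 1): 1 steps

Q is closer (1 steps vs 6 steps).

Path to P:

┌───┬─────┐
│A  │     │
│ ╷ ╵ ╷ ╷ │
│↓│   │ │ │
│ ├───┤ ├─┤
│↓│  P│ │ │
│ └─╴ │ ╵ │
│↳ → ↑│   │
├───╴ └───┤
│         │
└─────────┘

Path to Q:

┌───┬─────┐
│A Q│     │
│ ╷ ╵ ╷ ╷ │
│ │   │ │ │
│ ├───┤ ├─┤
│ │   │ │ │
│ └─╴ │ ╵ │
│     │   │
├───╴ └───┤
│         │
└─────────┘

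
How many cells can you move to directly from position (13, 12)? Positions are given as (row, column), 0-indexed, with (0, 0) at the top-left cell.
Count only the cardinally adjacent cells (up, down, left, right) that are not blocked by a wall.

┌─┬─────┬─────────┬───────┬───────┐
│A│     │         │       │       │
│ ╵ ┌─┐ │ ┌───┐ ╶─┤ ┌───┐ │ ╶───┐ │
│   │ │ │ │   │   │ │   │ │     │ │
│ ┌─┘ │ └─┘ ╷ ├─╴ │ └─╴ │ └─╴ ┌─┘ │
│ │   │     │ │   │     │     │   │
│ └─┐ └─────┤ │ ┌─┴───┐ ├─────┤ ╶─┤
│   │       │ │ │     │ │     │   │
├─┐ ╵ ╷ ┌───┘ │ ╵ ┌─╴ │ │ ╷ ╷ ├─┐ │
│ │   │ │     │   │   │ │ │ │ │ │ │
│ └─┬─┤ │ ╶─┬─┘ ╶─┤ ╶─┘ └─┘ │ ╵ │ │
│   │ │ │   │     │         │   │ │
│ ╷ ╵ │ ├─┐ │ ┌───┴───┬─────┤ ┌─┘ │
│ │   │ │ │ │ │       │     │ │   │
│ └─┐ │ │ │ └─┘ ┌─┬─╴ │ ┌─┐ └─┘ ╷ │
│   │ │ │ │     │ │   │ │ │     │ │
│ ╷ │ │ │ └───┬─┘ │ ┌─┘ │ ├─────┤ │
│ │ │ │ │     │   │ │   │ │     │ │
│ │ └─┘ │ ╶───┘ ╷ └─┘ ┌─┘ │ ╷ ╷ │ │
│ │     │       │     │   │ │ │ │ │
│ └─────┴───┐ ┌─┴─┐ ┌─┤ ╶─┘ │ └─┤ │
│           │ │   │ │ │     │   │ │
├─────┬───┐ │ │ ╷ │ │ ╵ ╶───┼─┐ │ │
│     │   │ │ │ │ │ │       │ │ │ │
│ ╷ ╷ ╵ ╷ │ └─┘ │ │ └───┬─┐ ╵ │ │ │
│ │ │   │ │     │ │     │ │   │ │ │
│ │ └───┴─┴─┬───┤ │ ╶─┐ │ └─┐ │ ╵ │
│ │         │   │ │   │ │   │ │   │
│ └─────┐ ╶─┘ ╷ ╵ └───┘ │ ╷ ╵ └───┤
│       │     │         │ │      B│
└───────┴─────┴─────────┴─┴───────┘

Checking passable neighbors of (13, 12):
Neighbors: (12, 12), (14, 12), (13, 13)
Count: 3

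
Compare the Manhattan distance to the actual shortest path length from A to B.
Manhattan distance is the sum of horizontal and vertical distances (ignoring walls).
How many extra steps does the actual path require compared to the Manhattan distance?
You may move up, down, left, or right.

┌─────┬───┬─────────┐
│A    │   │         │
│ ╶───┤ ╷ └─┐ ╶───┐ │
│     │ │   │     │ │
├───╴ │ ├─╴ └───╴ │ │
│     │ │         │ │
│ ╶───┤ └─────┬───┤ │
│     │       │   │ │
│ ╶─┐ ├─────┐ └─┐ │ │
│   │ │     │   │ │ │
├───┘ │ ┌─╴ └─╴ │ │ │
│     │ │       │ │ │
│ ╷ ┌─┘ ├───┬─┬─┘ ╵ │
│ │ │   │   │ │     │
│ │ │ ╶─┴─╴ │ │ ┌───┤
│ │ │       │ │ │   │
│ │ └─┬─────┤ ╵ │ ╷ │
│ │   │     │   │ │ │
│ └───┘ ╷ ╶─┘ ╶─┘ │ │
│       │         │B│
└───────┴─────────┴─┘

Manhattan distance: |9 - 0| + |9 - 0| = 18
Actual path length: 32
Extra steps: 32 - 18 = 14

Solution:

┌─────┬───┬─────────┐
│A    │   │         │
│ ╶───┤ ╷ └─┐ ╶───┐ │
│↳ → ↓│ │   │     │ │
├───╴ │ ├─╴ └───╴ │ │
│↓ ← ↲│ │         │ │
│ ╶───┤ └─────┬───┤ │
│↳ → ↓│       │   │ │
│ ╶─┐ ├─────┐ └─┐ │ │
│   │↓│     │   │ │ │
├───┘ │ ┌─╴ └─╴ │ │ │
│↓ ← ↲│ │       │ │ │
│ ╷ ┌─┘ ├───┬─┬─┘ ╵ │
│↓│ │   │   │ │     │
│ │ │ ╶─┴─╴ │ │ ┌───┤
│↓│ │       │ │ │↱ ↓│
│ │ └─┬─────┤ ╵ │ ╷ │
│↓│   │↱ ↓  │   │↑│↓│
│ └───┘ ╷ ╶─┘ ╶─┘ │ │
│↳ → → ↑│↳ → → → ↑│B│
└───────┴─────────┴─┘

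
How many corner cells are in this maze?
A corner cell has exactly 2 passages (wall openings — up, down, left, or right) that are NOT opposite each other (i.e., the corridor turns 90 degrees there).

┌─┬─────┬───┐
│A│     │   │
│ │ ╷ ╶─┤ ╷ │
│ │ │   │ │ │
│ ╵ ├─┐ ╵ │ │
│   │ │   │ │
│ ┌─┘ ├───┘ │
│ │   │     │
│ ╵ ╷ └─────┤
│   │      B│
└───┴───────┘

Counting corner cells (2 non-opposite passages):
Total corners: 13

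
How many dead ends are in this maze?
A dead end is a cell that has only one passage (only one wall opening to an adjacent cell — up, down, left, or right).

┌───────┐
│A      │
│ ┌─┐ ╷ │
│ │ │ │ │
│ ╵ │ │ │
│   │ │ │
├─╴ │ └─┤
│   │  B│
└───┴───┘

Checking each cell for number of passages:

Dead ends found at positions:
  (1, 1)
  (2, 3)
  (3, 0)
  (3, 3)
Total dead ends: 4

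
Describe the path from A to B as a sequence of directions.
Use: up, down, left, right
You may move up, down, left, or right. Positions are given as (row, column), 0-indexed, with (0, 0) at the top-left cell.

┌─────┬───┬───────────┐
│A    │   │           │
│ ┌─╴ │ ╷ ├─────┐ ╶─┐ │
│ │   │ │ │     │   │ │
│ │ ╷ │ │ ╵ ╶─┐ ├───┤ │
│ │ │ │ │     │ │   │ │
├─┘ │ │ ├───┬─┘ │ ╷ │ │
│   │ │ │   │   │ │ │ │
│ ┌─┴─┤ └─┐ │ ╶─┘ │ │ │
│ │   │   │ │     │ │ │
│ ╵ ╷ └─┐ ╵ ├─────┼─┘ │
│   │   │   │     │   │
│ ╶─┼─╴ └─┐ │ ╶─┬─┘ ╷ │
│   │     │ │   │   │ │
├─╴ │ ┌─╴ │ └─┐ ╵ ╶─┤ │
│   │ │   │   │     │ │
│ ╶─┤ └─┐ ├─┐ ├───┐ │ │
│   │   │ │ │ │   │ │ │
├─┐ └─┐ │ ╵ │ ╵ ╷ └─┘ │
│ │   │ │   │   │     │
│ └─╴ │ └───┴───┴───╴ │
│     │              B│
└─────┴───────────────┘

Finding the path and converting it to directions:
Path through cells: (0,0) → (0,1) → (0,2) → (1,2) → (1,1) → (2,1) → (3,1) → (3,0) → (4,0) → (5,0) → (5,1) → (4,1) → (4,2) → (5,2) → (5,3) → (6,3) → (6,2) → (7,2) → (8,2) → (8,3) → (9,3) → (10,3) → (10,4) → (10,5) → (10,6) → (10,7) → (10,8) → (10,9) → (10,10)
Directions: right, right, down, left, down, down, left, down, down, right, up, right, down, right, down, left, down, down, right, down, down, right, right, right, right, right, right, right

Solution:

┌─────┬───┬───────────┐
│A → ↓│   │           │
│ ┌─╴ │ ╷ ├─────┐ ╶─┐ │
│ │↓ ↲│ │ │     │   │ │
│ │ ╷ │ │ ╵ ╶─┐ ├───┤ │
│ │↓│ │ │     │ │   │ │
├─┘ │ │ ├───┬─┘ │ ╷ │ │
│↓ ↲│ │ │   │   │ │ │ │
│ ┌─┴─┤ └─┐ │ ╶─┘ │ │ │
│↓│↱ ↓│   │ │     │ │ │
│ ╵ ╷ └─┐ ╵ ├─────┼─┘ │
│↳ ↑│↳ ↓│   │     │   │
│ ╶─┼─╴ └─┐ │ ╶─┬─┘ ╷ │
│   │↓ ↲  │ │   │   │ │
├─╴ │ ┌─╴ │ └─┐ ╵ ╶─┤ │
│   │↓│   │   │     │ │
│ ╶─┤ └─┐ ├─┐ ├───┐ │ │
│   │↳ ↓│ │ │ │   │ │ │
├─┐ └─┐ │ ╵ │ ╵ ╷ └─┘ │
│ │   │↓│   │   │     │
│ └─╴ │ └───┴───┴───╴ │
│     │↳ → → → → → → B│
└─────┴───────────────┘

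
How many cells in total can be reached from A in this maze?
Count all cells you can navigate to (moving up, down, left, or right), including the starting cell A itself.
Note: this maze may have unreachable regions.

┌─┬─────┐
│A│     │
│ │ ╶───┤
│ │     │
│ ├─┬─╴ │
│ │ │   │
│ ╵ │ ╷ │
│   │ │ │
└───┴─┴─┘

Using BFS/flood-fill to find all reachable cells from A:
Maze size: 4 × 4 = 16 total cells
10 cell(s) are walled off and cannot be reached from A.
Reachable cells: 6

Reachable region (· marks reachable cells):

┌─┬─────┐
│A│     │
│ │ ╶───┤
│·│     │
│ ├─┬─╴ │
│·│·│   │
│ ╵ │ ╷ │
│· ·│ │ │
└───┴─┴─┘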